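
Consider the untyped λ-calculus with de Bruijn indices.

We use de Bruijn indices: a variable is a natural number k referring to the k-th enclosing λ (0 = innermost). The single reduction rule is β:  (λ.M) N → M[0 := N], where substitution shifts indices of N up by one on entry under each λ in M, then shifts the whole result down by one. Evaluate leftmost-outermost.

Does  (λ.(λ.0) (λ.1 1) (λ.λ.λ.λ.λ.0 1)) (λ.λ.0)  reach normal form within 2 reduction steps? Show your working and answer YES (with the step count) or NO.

Answer: NO — after 2 steps the term is (λ.(λ.λ.0) (λ.λ.0)) (λ.λ.λ.λ.λ.0 1), not yet normal

Working:
  start: (λ.(λ.0) (λ.1 1) (λ.λ.λ.λ.λ.0 1)) (λ.λ.0)
  step 1: (λ.0) (λ.(λ.λ.0) (λ.λ.0)) (λ.λ.λ.λ.λ.0 1)
  step 2: (λ.(λ.λ.0) (λ.λ.0)) (λ.λ.λ.λ.λ.0 1)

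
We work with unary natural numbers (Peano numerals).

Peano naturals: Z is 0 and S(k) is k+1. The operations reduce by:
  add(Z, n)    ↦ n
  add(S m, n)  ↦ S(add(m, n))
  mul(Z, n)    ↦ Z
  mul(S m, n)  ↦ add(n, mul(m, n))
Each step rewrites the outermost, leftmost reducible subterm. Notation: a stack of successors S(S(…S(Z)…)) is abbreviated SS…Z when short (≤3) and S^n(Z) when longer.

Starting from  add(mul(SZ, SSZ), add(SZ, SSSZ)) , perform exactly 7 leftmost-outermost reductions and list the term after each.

  start: add(mul(SZ, SSZ), add(SZ, SSSZ))
  [1] add(add(SSZ, mul(Z, SSZ)), add(SZ, SSSZ))
  [2] add(S(add(SZ, mul(Z, SSZ))), add(SZ, SSSZ))
  [3] S(add(add(SZ, mul(Z, SSZ)), add(SZ, SSSZ)))
  [4] S(add(S(add(Z, mul(Z, SSZ))), add(SZ, SSSZ)))
  [5] S(S(add(add(Z, mul(Z, SSZ)), add(SZ, SSSZ))))
  [6] S(S(add(mul(Z, SSZ), add(SZ, SSSZ))))
  [7] S(S(add(Z, add(SZ, SSSZ))))

Answer: after 7 steps: S(S(add(Z, add(SZ, SSSZ))))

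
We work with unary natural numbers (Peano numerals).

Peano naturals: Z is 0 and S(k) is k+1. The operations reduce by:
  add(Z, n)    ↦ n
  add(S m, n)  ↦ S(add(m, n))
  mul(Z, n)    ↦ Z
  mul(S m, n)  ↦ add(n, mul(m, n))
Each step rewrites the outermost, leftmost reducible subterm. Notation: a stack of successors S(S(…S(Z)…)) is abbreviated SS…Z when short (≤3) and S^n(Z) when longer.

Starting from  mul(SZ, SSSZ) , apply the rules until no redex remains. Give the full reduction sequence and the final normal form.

  start: mul(SZ, SSSZ)
  step 1: add(SSSZ, mul(Z, SSSZ))
  step 2: S(add(SSZ, mul(Z, SSSZ)))
  step 3: S(S(add(SZ, mul(Z, SSSZ))))
  step 4: S(S(S(add(Z, mul(Z, SSSZ)))))
  step 5: S(S(S(mul(Z, SSSZ))))
  step 6: SSSZ

Answer: normal form = SSSZ  (in 6 steps)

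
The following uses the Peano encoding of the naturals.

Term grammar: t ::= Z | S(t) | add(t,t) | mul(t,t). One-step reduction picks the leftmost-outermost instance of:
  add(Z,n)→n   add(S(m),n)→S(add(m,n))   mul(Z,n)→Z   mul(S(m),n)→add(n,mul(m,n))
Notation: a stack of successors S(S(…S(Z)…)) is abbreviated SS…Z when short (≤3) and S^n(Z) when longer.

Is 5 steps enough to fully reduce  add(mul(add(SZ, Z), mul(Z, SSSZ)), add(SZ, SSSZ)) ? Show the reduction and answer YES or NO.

Answer: NO — after 5 steps the term is add(mul(Z, mul(Z, SSSZ)), add(SZ, SSSZ)), not yet normal

Derivation:
  start: add(mul(add(SZ, Z), mul(Z, SSSZ)), add(SZ, SSSZ))
  →1  add(mul(S(add(Z, Z)), mul(Z, SSSZ)), add(SZ, SSSZ))
  →2  add(add(mul(Z, SSSZ), mul(add(Z, Z), mul(Z, SSSZ))), add(SZ, SSSZ))
  →3  add(add(Z, mul(add(Z, Z), mul(Z, SSSZ))), add(SZ, SSSZ))
  →4  add(mul(add(Z, Z), mul(Z, SSSZ)), add(SZ, SSSZ))
  →5  add(mul(Z, mul(Z, SSSZ)), add(SZ, SSSZ))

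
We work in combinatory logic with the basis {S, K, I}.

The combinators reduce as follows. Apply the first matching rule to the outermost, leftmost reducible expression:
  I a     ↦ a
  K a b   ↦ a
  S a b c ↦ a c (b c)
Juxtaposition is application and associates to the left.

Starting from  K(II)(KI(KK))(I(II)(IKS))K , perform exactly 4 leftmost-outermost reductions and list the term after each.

Answer: after 4 steps: II(IKS)K

Derivation:
  start: K(II)(KI(KK))(I(II)(IKS))K
  →1  II(I(II)(IKS))K
  →2  I(I(II)(IKS))K
  →3  I(II)(IKS)K
  →4  II(IKS)K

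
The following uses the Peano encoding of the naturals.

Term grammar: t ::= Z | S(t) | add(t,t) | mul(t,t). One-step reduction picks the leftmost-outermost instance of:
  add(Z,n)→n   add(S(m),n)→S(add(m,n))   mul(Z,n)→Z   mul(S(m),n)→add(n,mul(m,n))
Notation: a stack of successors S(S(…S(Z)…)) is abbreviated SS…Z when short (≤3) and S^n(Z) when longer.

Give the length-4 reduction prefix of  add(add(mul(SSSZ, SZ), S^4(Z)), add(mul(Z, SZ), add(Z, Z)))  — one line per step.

  start: add(add(mul(SSSZ, SZ), S^4(Z)), add(mul(Z, SZ), add(Z, Z)))
  →1  add(add(add(SZ, mul(SSZ, SZ)), S^4(Z)), add(mul(Z, SZ), add(Z, Z)))
  →2  add(add(S(add(Z, mul(SSZ, SZ))), S^4(Z)), add(mul(Z, SZ), add(Z, Z)))
  →3  add(S(add(add(Z, mul(SSZ, SZ)), S^4(Z))), add(mul(Z, SZ), add(Z, Z)))
  →4  S(add(add(add(Z, mul(SSZ, SZ)), S^4(Z)), add(mul(Z, SZ), add(Z, Z))))

Answer: after 4 steps: S(add(add(add(Z, mul(SSZ, SZ)), S^4(Z)), add(mul(Z, SZ), add(Z, Z))))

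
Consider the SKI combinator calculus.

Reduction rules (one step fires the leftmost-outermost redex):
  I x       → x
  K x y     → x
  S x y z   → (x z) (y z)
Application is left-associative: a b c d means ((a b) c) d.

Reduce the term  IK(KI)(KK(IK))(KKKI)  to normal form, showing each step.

Answer: normal form = I  (in 3 steps)

Reduction:
  start: IK(KI)(KK(IK))(KKKI)
  step 1: K(KI)(KK(IK))(KKKI)
  step 2: KI(KKKI)
  step 3: I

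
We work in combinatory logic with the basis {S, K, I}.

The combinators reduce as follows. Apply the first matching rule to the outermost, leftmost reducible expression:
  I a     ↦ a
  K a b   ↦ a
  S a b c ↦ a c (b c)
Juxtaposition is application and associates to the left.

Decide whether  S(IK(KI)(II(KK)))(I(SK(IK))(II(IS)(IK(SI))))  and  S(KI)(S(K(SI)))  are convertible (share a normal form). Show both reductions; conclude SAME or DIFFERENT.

Term A:
  start: S(IK(KI)(II(KK)))(I(SK(IK))(II(IS)(IK(SI))))
  step 1: S(K(KI)(II(KK)))(I(SK(IK))(II(IS)(IK(SI))))
  step 2: S(KI)(I(SK(IK))(II(IS)(IK(SI))))
  step 3: S(KI)(SK(IK)(II(IS)(IK(SI))))
  step 4: S(KI)(K(II(IS)(IK(SI)))(IK(II(IS)(IK(SI)))))
  step 5: S(KI)(II(IS)(IK(SI)))
  step 6: S(KI)(I(IS)(IK(SI)))
  step 7: S(KI)(IS(IK(SI)))
  step 8: S(KI)(S(IK(SI)))
  step 9: S(KI)(S(K(SI)))

Term B:
  start: S(KI)(S(K(SI)))

Answer: SAME — A ⇓ S(KI)(S(K(SI))), B ⇓ S(KI)(S(K(SI)))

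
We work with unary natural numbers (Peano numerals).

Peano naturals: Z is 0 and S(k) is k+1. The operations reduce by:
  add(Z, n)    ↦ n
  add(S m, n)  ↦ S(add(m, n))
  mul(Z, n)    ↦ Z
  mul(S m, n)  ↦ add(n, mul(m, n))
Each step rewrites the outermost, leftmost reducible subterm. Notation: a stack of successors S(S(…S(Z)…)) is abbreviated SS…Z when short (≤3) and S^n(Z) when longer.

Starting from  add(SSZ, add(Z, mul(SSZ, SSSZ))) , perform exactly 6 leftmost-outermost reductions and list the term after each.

Answer: after 6 steps: S(S(S(add(SSZ, mul(SZ, SSSZ)))))

Working:
  start: add(SSZ, add(Z, mul(SSZ, SSSZ)))
  [1] S(add(SZ, add(Z, mul(SSZ, SSSZ))))
  [2] S(S(add(Z, add(Z, mul(SSZ, SSSZ)))))
  [3] S(S(add(Z, mul(SSZ, SSSZ))))
  [4] S(S(mul(SSZ, SSSZ)))
  [5] S(S(add(SSSZ, mul(SZ, SSSZ))))
  [6] S(S(S(add(SSZ, mul(SZ, SSSZ)))))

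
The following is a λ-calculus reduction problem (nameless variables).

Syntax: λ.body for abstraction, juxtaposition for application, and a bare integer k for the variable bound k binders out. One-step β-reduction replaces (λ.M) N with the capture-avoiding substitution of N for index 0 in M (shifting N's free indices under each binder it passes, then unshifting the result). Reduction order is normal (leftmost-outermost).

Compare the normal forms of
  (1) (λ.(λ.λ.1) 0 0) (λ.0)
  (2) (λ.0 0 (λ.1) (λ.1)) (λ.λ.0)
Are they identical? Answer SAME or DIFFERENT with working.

Answer: DIFFERENT — A ⇓ λ.0, B ⇓ λ.λ.0

Reduction:
Term A:
  start: (λ.(λ.λ.1) 0 0) (λ.0)
  →1  (λ.λ.1) (λ.0) (λ.0)
  →2  (λ.λ.0) (λ.0)
  →3  λ.0

Term B:
  start: (λ.0 0 (λ.1) (λ.1)) (λ.λ.0)
  →1  (λ.λ.0) (λ.λ.0) (λ.λ.λ.0) (λ.λ.λ.0)
  →2  (λ.0) (λ.λ.λ.0) (λ.λ.λ.0)
  →3  (λ.λ.λ.0) (λ.λ.λ.0)
  →4  λ.λ.0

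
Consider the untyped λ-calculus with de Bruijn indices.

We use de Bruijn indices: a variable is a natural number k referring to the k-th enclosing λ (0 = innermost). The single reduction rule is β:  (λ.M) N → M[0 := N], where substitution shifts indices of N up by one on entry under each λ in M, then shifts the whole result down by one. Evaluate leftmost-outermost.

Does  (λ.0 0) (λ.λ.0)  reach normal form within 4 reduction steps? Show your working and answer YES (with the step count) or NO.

Answer: YES — reaches normal form λ.0 in 2 ≤ 4 steps

Derivation:
  start: (λ.0 0) (λ.λ.0)
  [1] (λ.λ.0) (λ.λ.0)
  [2] λ.0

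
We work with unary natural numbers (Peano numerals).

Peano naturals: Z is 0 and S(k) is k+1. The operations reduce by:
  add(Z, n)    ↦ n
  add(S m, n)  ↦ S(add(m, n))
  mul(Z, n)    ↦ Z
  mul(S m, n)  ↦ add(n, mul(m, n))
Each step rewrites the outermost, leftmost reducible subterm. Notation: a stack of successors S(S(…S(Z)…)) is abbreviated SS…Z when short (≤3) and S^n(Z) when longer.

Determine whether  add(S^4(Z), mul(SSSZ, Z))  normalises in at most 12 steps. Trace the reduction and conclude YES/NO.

  start: add(S^4(Z), mul(SSSZ, Z))
  →1  S(add(SSSZ, mul(SSSZ, Z)))
  →2  S(S(add(SSZ, mul(SSSZ, Z))))
  →3  S(S(S(add(SZ, mul(SSSZ, Z)))))
  →4  S(S(S(S(add(Z, mul(SSSZ, Z))))))
  →5  S(S(S(S(mul(SSSZ, Z)))))
  →6  S(S(S(S(add(Z, mul(SSZ, Z))))))
  →7  S(S(S(S(mul(SSZ, Z)))))
  →8  S(S(S(S(add(Z, mul(SZ, Z))))))
  →9  S(S(S(S(mul(SZ, Z)))))
  →10  S(S(S(S(add(Z, mul(Z, Z))))))
  →11  S(S(S(S(mul(Z, Z)))))
  →12  S^4(Z)

Answer: YES — reaches normal form S^4(Z) in 12 ≤ 12 steps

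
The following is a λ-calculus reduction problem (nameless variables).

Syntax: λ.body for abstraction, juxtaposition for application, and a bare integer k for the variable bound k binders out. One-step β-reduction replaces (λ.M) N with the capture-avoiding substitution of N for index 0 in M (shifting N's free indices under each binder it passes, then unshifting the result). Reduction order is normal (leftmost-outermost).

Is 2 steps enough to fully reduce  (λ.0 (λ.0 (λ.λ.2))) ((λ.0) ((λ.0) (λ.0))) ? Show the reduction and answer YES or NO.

  start: (λ.0 (λ.0 (λ.λ.2))) ((λ.0) ((λ.0) (λ.0)))
  step 1: (λ.0) ((λ.0) (λ.0)) (λ.0 (λ.λ.2))
  step 2: (λ.0) (λ.0) (λ.0 (λ.λ.2))

Answer: NO — after 2 steps the term is (λ.0) (λ.0) (λ.0 (λ.λ.2)), not yet normal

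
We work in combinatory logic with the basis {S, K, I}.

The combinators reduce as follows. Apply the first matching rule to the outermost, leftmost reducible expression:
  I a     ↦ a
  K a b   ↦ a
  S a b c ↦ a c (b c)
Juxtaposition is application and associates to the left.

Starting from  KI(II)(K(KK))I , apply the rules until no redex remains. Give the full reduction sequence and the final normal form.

Answer: normal form = KK  (in 3 steps)

Derivation:
  start: KI(II)(K(KK))I
  step 1: I(K(KK))I
  step 2: K(KK)I
  step 3: KK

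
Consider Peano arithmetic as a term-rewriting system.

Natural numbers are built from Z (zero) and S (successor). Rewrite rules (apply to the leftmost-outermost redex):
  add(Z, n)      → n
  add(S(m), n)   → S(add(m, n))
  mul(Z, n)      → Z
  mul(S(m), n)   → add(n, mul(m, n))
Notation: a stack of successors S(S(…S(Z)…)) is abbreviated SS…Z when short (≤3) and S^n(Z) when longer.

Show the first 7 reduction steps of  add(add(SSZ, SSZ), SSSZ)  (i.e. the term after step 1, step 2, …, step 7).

  start: add(add(SSZ, SSZ), SSSZ)
  step 1: add(S(add(SZ, SSZ)), SSSZ)
  step 2: S(add(add(SZ, SSZ), SSSZ))
  step 3: S(add(S(add(Z, SSZ)), SSSZ))
  step 4: S(S(add(add(Z, SSZ), SSSZ)))
  step 5: S(S(add(SSZ, SSSZ)))
  step 6: S(S(S(add(SZ, SSSZ))))
  step 7: S(S(S(S(add(Z, SSSZ)))))

Answer: after 7 steps: S(S(S(S(add(Z, SSSZ)))))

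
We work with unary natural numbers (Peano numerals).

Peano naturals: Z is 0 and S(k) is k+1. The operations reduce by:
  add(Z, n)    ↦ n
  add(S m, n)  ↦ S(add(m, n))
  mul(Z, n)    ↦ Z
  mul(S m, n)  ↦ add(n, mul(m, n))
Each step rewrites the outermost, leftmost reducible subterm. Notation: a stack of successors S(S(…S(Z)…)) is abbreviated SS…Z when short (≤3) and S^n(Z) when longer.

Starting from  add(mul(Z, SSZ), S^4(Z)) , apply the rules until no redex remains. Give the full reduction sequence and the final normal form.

  start: add(mul(Z, SSZ), S^4(Z))
  →1  add(Z, S^4(Z))
  →2  S^4(Z)

Answer: normal form = S^4(Z)  (in 2 steps)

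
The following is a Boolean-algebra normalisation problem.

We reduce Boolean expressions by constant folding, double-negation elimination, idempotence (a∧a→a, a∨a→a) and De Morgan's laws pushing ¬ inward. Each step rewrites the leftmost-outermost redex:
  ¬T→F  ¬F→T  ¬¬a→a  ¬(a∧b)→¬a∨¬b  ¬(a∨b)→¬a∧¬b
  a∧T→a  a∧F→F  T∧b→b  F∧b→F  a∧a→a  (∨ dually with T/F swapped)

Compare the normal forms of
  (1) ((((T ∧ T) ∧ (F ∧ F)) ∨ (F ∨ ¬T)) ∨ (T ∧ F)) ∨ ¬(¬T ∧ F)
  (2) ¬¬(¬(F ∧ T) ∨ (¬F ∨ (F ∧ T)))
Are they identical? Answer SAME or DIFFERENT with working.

Term A:
  start: ((((T ∧ T) ∧ (F ∧ F)) ∨ (F ∨ ¬T)) ∨ (T ∧ F)) ∨ ¬(¬T ∧ F)
  [1] (((T ∧ (F ∧ F)) ∨ (F ∨ ¬T)) ∨ (T ∧ F)) ∨ ¬(¬T ∧ F)
  [2] (((F ∧ F) ∨ (F ∨ ¬T)) ∨ (T ∧ F)) ∨ ¬(¬T ∧ F)
  [3] ((F ∨ (F ∨ ¬T)) ∨ (T ∧ F)) ∨ ¬(¬T ∧ F)
  [4] ((F ∨ ¬T) ∨ (T ∧ F)) ∨ ¬(¬T ∧ F)
  [5] (¬T ∨ (T ∧ F)) ∨ ¬(¬T ∧ F)
  [6] (F ∨ (T ∧ F)) ∨ ¬(¬T ∧ F)
  [7] (T ∧ F) ∨ ¬(¬T ∧ F)
  [8] F ∨ ¬(¬T ∧ F)
  [9] ¬(¬T ∧ F)
  [10] ¬¬T ∨ ¬F
  [11] T ∨ ¬F
  [12] T

Term B:
  start: ¬¬(¬(F ∧ T) ∨ (¬F ∨ (F ∧ T)))
  [1] ¬(F ∧ T) ∨ (¬F ∨ (F ∧ T))
  [2] (¬F ∨ ¬T) ∨ (¬F ∨ (F ∧ T))
  [3] (T ∨ ¬T) ∨ (¬F ∨ (F ∧ T))
  [4] T ∨ (¬F ∨ (F ∧ T))
  [5] T

Answer: SAME — A ⇓ T, B ⇓ T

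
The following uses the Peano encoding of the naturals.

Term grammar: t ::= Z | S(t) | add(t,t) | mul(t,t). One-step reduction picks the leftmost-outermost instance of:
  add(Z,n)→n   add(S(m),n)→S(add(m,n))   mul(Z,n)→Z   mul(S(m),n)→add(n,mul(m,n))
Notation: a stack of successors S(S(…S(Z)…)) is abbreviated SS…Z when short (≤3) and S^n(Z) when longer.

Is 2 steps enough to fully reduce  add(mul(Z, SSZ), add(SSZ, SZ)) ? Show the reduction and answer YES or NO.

Answer: NO — after 2 steps the term is add(SSZ, SZ), not yet normal

Reduction:
  start: add(mul(Z, SSZ), add(SSZ, SZ))
  step 1: add(Z, add(SSZ, SZ))
  step 2: add(SSZ, SZ)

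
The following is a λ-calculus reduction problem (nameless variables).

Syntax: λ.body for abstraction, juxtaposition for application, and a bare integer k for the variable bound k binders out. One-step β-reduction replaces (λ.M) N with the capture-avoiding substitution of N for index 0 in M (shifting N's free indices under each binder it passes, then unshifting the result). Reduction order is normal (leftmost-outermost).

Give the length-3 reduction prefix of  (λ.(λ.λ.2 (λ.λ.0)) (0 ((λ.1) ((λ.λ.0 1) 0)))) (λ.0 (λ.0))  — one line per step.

  start: (λ.(λ.λ.2 (λ.λ.0)) (0 ((λ.1) ((λ.λ.0 1) 0)))) (λ.0 (λ.0))
  [1] (λ.λ.(λ.0 (λ.0)) (λ.λ.0)) ((λ.0 (λ.0)) ((λ.λ.0 (λ.0)) ((λ.λ.0 1) (λ.0 (λ.0)))))
  [2] λ.(λ.0 (λ.0)) (λ.λ.0)
  [3] λ.(λ.λ.0) (λ.0)

Answer: after 3 steps: λ.(λ.λ.0) (λ.0)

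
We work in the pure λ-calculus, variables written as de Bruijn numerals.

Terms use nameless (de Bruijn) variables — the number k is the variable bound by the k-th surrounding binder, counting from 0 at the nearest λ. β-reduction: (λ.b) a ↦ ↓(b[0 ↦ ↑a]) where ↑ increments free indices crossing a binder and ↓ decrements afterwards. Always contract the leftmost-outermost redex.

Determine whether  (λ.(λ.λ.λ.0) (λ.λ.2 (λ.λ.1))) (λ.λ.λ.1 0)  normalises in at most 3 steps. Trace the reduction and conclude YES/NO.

Answer: YES — reaches normal form λ.λ.0 in 2 ≤ 3 steps

Working:
  start: (λ.(λ.λ.λ.0) (λ.λ.2 (λ.λ.1))) (λ.λ.λ.1 0)
  [1] (λ.λ.λ.0) (λ.λ.(λ.λ.λ.1 0) (λ.λ.1))
  [2] λ.λ.0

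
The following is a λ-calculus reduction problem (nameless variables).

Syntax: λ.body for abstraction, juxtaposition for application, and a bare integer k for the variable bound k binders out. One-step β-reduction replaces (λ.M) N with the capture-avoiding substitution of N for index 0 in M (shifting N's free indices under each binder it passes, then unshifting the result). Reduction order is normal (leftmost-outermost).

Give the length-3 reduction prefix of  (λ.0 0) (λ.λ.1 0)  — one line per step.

  start: (λ.0 0) (λ.λ.1 0)
  step 1: (λ.λ.1 0) (λ.λ.1 0)
  step 2: λ.(λ.λ.1 0) 0
  step 3: λ.λ.1 0

Answer: after 3 steps: λ.λ.1 0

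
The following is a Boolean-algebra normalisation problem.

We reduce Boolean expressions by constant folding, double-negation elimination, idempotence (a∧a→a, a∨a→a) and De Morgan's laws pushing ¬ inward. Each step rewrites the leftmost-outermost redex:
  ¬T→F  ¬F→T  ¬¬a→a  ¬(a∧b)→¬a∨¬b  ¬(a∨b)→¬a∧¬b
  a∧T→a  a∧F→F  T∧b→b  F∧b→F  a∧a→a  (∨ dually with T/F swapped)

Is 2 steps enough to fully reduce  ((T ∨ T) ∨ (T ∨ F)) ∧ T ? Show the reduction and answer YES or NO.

  start: ((T ∨ T) ∨ (T ∨ F)) ∧ T
  →1  (T ∨ T) ∨ (T ∨ F)
  →2  T ∨ (T ∨ F)

Answer: NO — after 2 steps the term is T ∨ (T ∨ F), not yet normal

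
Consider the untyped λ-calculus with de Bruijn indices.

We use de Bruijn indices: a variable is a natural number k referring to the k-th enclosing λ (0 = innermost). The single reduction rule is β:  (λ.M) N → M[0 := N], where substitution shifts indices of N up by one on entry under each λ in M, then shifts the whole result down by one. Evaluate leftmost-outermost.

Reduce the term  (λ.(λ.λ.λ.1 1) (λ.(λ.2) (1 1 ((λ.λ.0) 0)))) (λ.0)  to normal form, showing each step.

Answer: normal form = λ.λ.1 1  (in 2 steps)

Working:
  start: (λ.(λ.λ.λ.1 1) (λ.(λ.2) (1 1 ((λ.λ.0) 0)))) (λ.0)
  →1  (λ.λ.λ.1 1) (λ.(λ.λ.0) ((λ.0) (λ.0) ((λ.λ.0) 0)))
  →2  λ.λ.1 1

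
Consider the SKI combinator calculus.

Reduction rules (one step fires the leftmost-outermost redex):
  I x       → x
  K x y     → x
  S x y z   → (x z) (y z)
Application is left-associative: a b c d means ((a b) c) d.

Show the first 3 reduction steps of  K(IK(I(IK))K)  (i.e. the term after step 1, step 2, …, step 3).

  start: K(IK(I(IK))K)
  [1] K(K(I(IK))K)
  [2] K(I(IK))
  [3] K(IK)

Answer: after 3 steps: K(IK)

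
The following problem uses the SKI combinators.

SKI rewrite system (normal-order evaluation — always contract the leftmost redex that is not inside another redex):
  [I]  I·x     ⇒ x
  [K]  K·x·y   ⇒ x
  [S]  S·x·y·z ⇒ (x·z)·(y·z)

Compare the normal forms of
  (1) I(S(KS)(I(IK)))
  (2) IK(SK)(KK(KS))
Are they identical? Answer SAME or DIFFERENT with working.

Answer: DIFFERENT — A ⇓ S(KS)K, B ⇓ SK

Working:
Term A:
  start: I(S(KS)(I(IK)))
  [1] S(KS)(I(IK))
  [2] S(KS)(IK)
  [3] S(KS)K

Term B:
  start: IK(SK)(KK(KS))
  [1] K(SK)(KK(KS))
  [2] SK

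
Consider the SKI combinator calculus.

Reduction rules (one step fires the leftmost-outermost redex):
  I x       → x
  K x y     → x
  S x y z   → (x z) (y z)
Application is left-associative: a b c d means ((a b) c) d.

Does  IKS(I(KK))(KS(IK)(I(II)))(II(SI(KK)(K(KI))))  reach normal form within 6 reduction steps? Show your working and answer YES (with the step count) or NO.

  start: IKS(I(KK))(KS(IK)(I(II)))(II(SI(KK)(K(KI))))
  [1] KS(I(KK))(KS(IK)(I(II)))(II(SI(KK)(K(KI))))
  [2] S(KS(IK)(I(II)))(II(SI(KK)(K(KI))))
  [3] S(S(I(II)))(II(SI(KK)(K(KI))))
  [4] S(S(II))(II(SI(KK)(K(KI))))
  [5] S(SI)(II(SI(KK)(K(KI))))
  [6] S(SI)(I(SI(KK)(K(KI))))

Answer: NO — after 6 steps the term is S(SI)(I(SI(KK)(K(KI)))), not yet normal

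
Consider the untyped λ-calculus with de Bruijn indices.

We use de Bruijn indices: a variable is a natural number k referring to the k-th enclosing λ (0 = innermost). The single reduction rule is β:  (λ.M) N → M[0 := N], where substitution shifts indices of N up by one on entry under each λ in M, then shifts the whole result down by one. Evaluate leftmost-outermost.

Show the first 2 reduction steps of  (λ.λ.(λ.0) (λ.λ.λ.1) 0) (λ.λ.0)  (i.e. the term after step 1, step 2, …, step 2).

Answer: after 2 steps: λ.(λ.λ.λ.1) 0

Working:
  start: (λ.λ.(λ.0) (λ.λ.λ.1) 0) (λ.λ.0)
  →1  λ.(λ.0) (λ.λ.λ.1) 0
  →2  λ.(λ.λ.λ.1) 0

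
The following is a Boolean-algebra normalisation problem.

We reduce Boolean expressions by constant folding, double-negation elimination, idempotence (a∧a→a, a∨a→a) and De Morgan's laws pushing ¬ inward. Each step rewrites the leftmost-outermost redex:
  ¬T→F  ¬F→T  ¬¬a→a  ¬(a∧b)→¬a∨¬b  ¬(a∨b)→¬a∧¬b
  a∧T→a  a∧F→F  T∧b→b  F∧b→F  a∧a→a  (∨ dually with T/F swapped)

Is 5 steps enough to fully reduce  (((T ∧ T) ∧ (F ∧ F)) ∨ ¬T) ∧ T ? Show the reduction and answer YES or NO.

Answer: NO — after 5 steps the term is ¬T, not yet normal

Reduction:
  start: (((T ∧ T) ∧ (F ∧ F)) ∨ ¬T) ∧ T
  →1  ((T ∧ T) ∧ (F ∧ F)) ∨ ¬T
  →2  (T ∧ (F ∧ F)) ∨ ¬T
  →3  (F ∧ F) ∨ ¬T
  →4  F ∨ ¬T
  →5  ¬T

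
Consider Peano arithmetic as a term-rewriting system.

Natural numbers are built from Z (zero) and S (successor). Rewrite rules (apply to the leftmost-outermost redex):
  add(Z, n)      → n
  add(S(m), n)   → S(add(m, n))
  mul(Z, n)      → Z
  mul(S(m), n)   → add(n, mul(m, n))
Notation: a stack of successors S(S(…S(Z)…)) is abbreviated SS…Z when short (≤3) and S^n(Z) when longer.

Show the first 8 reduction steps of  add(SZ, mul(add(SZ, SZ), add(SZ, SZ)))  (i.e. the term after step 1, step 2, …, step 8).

Answer: after 8 steps: S(S(S(add(Z, mul(add(Z, SZ), add(SZ, SZ))))))

Working:
  start: add(SZ, mul(add(SZ, SZ), add(SZ, SZ)))
  →1  S(add(Z, mul(add(SZ, SZ), add(SZ, SZ))))
  →2  S(mul(add(SZ, SZ), add(SZ, SZ)))
  →3  S(mul(S(add(Z, SZ)), add(SZ, SZ)))
  →4  S(add(add(SZ, SZ), mul(add(Z, SZ), add(SZ, SZ))))
  →5  S(add(S(add(Z, SZ)), mul(add(Z, SZ), add(SZ, SZ))))
  →6  S(S(add(add(Z, SZ), mul(add(Z, SZ), add(SZ, SZ)))))
  →7  S(S(add(SZ, mul(add(Z, SZ), add(SZ, SZ)))))
  →8  S(S(S(add(Z, mul(add(Z, SZ), add(SZ, SZ))))))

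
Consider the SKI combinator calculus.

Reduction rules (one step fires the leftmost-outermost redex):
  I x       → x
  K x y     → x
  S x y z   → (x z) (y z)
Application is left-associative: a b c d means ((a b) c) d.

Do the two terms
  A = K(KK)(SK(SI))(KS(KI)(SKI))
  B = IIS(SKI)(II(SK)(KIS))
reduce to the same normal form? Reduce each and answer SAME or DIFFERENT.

Answer: DIFFERENT — A ⇓ K, B ⇓ S(SKI)(SKI)

Reduction:
Term A:
  start: K(KK)(SK(SI))(KS(KI)(SKI))
  [1] KK(KS(KI)(SKI))
  [2] K

Term B:
  start: IIS(SKI)(II(SK)(KIS))
  [1] IS(SKI)(II(SK)(KIS))
  [2] S(SKI)(II(SK)(KIS))
  [3] S(SKI)(I(SK)(KIS))
  [4] S(SKI)(SK(KIS))
  [5] S(SKI)(SKI)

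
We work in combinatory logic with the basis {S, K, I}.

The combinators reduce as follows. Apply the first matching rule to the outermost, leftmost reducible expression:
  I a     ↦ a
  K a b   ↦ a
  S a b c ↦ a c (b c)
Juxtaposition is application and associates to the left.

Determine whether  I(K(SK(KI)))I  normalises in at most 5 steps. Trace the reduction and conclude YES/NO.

Answer: YES — reaches normal form SK(KI) in 2 ≤ 5 steps

Derivation:
  start: I(K(SK(KI)))I
  →1  K(SK(KI))I
  →2  SK(KI)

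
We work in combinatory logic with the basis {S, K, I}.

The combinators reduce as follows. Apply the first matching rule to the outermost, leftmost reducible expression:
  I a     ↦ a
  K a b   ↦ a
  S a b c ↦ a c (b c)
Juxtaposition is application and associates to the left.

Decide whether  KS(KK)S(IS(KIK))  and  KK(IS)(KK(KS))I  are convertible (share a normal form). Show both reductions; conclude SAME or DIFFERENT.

Term A:
  start: KS(KK)S(IS(KIK))
  [1] SS(IS(KIK))
  [2] SS(S(KIK))
  [3] SS(SI)

Term B:
  start: KK(IS)(KK(KS))I
  [1] K(KK(KS))I
  [2] KK(KS)
  [3] K

Answer: DIFFERENT — A ⇓ SS(SI), B ⇓ K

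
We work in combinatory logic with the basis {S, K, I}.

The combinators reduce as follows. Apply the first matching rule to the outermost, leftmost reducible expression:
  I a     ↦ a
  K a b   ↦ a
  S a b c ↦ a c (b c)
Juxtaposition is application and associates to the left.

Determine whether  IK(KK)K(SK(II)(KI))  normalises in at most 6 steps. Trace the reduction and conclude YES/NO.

  start: IK(KK)K(SK(II)(KI))
  [1] K(KK)K(SK(II)(KI))
  [2] KK(SK(II)(KI))
  [3] K

Answer: YES — reaches normal form K in 3 ≤ 6 steps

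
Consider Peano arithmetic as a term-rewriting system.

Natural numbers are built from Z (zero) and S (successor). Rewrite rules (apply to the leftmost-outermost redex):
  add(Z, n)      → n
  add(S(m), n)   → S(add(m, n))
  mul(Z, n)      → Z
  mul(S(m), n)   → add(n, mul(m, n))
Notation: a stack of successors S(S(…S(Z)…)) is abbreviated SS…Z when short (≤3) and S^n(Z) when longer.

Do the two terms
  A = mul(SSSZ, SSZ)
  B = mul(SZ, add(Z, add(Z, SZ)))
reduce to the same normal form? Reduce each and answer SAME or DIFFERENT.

Term A:
  start: mul(SSSZ, SSZ)
  [1] add(SSZ, mul(SSZ, SSZ))
  [2] S(add(SZ, mul(SSZ, SSZ)))
  [3] S(S(add(Z, mul(SSZ, SSZ))))
  [4] S(S(mul(SSZ, SSZ)))
  [5] S(S(add(SSZ, mul(SZ, SSZ))))
  [6] S(S(S(add(SZ, mul(SZ, SSZ)))))
  [7] S(S(S(S(add(Z, mul(SZ, SSZ))))))
  [8] S(S(S(S(mul(SZ, SSZ)))))
  [9] S(S(S(S(add(SSZ, mul(Z, SSZ))))))
  [10] S(S(S(S(S(add(SZ, mul(Z, SSZ)))))))
  [11] S(S(S(S(S(S(add(Z, mul(Z, SSZ))))))))
  [12] S(S(S(S(S(S(mul(Z, SSZ)))))))
  [13] S^6(Z)

Term B:
  start: mul(SZ, add(Z, add(Z, SZ)))
  [1] add(add(Z, add(Z, SZ)), mul(Z, add(Z, add(Z, SZ))))
  [2] add(add(Z, SZ), mul(Z, add(Z, add(Z, SZ))))
  [3] add(SZ, mul(Z, add(Z, add(Z, SZ))))
  [4] S(add(Z, mul(Z, add(Z, add(Z, SZ)))))
  [5] S(mul(Z, add(Z, add(Z, SZ))))
  [6] SZ

Answer: DIFFERENT — A ⇓ S^6(Z), B ⇓ SZ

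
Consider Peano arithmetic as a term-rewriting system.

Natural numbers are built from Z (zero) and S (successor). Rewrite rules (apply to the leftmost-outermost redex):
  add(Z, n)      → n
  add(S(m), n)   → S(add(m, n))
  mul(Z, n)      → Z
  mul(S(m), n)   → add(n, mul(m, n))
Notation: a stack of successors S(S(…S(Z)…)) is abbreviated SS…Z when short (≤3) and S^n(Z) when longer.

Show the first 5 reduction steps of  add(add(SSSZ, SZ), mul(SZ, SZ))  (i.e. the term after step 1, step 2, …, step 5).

Answer: after 5 steps: S(S(add(S(add(Z, SZ)), mul(SZ, SZ))))

Reduction:
  start: add(add(SSSZ, SZ), mul(SZ, SZ))
  step 1: add(S(add(SSZ, SZ)), mul(SZ, SZ))
  step 2: S(add(add(SSZ, SZ), mul(SZ, SZ)))
  step 3: S(add(S(add(SZ, SZ)), mul(SZ, SZ)))
  step 4: S(S(add(add(SZ, SZ), mul(SZ, SZ))))
  step 5: S(S(add(S(add(Z, SZ)), mul(SZ, SZ))))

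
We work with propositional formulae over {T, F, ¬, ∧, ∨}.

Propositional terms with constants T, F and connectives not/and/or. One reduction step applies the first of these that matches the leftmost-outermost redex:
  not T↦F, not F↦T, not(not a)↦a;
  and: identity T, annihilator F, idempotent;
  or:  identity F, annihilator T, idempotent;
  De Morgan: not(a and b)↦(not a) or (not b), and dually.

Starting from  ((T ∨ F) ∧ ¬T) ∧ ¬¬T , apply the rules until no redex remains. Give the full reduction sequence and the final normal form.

Answer: normal form = F  (in 4 steps)

Derivation:
  start: ((T ∨ F) ∧ ¬T) ∧ ¬¬T
  →1  (T ∧ ¬T) ∧ ¬¬T
  →2  ¬T ∧ ¬¬T
  →3  F ∧ ¬¬T
  →4  F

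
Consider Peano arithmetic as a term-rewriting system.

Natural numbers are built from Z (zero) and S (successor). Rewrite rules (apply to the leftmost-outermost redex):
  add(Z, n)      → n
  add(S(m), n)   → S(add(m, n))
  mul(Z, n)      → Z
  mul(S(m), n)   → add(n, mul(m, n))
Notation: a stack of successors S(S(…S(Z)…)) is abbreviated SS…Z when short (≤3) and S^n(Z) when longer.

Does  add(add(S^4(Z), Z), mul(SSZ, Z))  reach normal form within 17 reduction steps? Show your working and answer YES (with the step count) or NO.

  start: add(add(S^4(Z), Z), mul(SSZ, Z))
  →1  add(S(add(SSSZ, Z)), mul(SSZ, Z))
  →2  S(add(add(SSSZ, Z), mul(SSZ, Z)))
  →3  S(add(S(add(SSZ, Z)), mul(SSZ, Z)))
  →4  S(S(add(add(SSZ, Z), mul(SSZ, Z))))
  →5  S(S(add(S(add(SZ, Z)), mul(SSZ, Z))))
  →6  S(S(S(add(add(SZ, Z), mul(SSZ, Z)))))
  →7  S(S(S(add(S(add(Z, Z)), mul(SSZ, Z)))))
  →8  S(S(S(S(add(add(Z, Z), mul(SSZ, Z))))))
  →9  S(S(S(S(add(Z, mul(SSZ, Z))))))
  →10  S(S(S(S(mul(SSZ, Z)))))
  →11  S(S(S(S(add(Z, mul(SZ, Z))))))
  →12  S(S(S(S(mul(SZ, Z)))))
  →13  S(S(S(S(add(Z, mul(Z, Z))))))
  →14  S(S(S(S(mul(Z, Z)))))
  →15  S^4(Z)

Answer: YES — reaches normal form S^4(Z) in 15 ≤ 17 steps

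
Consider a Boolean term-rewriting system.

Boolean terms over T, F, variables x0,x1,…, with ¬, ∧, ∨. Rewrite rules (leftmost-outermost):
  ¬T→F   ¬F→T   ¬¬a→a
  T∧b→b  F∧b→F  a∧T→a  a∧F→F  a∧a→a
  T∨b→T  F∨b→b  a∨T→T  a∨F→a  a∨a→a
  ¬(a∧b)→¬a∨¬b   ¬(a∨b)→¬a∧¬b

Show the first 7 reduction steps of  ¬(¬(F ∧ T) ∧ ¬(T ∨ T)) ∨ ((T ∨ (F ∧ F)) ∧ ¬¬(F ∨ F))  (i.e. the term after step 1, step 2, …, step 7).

  start: ¬(¬(F ∧ T) ∧ ¬(T ∨ T)) ∨ ((T ∨ (F ∧ F)) ∧ ¬¬(F ∨ F))
  step 1: (¬¬(F ∧ T) ∨ ¬¬(T ∨ T)) ∨ ((T ∨ (F ∧ F)) ∧ ¬¬(F ∨ F))
  step 2: ((F ∧ T) ∨ ¬¬(T ∨ T)) ∨ ((T ∨ (F ∧ F)) ∧ ¬¬(F ∨ F))
  step 3: (F ∨ ¬¬(T ∨ T)) ∨ ((T ∨ (F ∧ F)) ∧ ¬¬(F ∨ F))
  step 4: ¬¬(T ∨ T) ∨ ((T ∨ (F ∧ F)) ∧ ¬¬(F ∨ F))
  step 5: (T ∨ T) ∨ ((T ∨ (F ∧ F)) ∧ ¬¬(F ∨ F))
  step 6: T ∨ ((T ∨ (F ∧ F)) ∧ ¬¬(F ∨ F))
  step 7: T

Answer: after 7 steps: T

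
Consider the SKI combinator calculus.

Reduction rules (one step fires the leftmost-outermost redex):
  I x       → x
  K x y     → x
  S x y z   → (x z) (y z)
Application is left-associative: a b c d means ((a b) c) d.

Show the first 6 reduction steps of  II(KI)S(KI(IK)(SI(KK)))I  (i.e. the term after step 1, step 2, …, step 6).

Answer: after 6 steps: SI(KK)I

Derivation:
  start: II(KI)S(KI(IK)(SI(KK)))I
  [1] I(KI)S(KI(IK)(SI(KK)))I
  [2] KIS(KI(IK)(SI(KK)))I
  [3] I(KI(IK)(SI(KK)))I
  [4] KI(IK)(SI(KK))I
  [5] I(SI(KK))I
  [6] SI(KK)I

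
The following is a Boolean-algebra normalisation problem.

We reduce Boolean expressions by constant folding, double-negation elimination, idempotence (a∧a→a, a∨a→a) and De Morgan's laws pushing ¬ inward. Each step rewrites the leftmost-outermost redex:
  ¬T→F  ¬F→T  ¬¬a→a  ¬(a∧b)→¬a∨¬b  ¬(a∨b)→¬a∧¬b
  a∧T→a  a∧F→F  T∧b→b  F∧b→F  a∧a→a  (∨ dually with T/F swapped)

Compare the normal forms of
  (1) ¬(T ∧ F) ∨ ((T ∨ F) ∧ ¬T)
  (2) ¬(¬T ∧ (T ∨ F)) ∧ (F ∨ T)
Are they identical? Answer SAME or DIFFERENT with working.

Answer: SAME — A ⇓ T, B ⇓ T

Reduction:
Term A:
  start: ¬(T ∧ F) ∨ ((T ∨ F) ∧ ¬T)
  [1] (¬T ∨ ¬F) ∨ ((T ∨ F) ∧ ¬T)
  [2] (F ∨ ¬F) ∨ ((T ∨ F) ∧ ¬T)
  [3] ¬F ∨ ((T ∨ F) ∧ ¬T)
  [4] T ∨ ((T ∨ F) ∧ ¬T)
  [5] T

Term B:
  start: ¬(¬T ∧ (T ∨ F)) ∧ (F ∨ T)
  [1] (¬¬T ∨ ¬(T ∨ F)) ∧ (F ∨ T)
  [2] (T ∨ ¬(T ∨ F)) ∧ (F ∨ T)
  [3] T ∧ (F ∨ T)
  [4] F ∨ T
  [5] T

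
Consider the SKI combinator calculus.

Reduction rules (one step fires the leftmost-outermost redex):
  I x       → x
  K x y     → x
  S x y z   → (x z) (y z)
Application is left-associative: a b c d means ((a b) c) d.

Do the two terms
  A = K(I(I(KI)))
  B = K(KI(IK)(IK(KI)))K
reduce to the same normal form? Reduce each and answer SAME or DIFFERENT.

Term A:
  start: K(I(I(KI)))
  →1  K(I(KI))
  →2  K(KI)

Term B:
  start: K(KI(IK)(IK(KI)))K
  →1  KI(IK)(IK(KI))
  →2  I(IK(KI))
  →3  IK(KI)
  →4  K(KI)

Answer: SAME — A ⇓ K(KI), B ⇓ K(KI)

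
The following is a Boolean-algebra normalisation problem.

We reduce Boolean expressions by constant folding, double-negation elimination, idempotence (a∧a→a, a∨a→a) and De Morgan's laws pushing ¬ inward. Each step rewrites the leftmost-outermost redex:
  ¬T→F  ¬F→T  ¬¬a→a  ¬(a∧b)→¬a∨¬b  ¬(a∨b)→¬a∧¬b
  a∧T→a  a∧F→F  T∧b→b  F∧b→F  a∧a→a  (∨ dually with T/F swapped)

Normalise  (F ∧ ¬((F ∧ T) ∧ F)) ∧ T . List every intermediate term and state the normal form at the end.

Answer: normal form = F  (in 2 steps)

Reduction:
  start: (F ∧ ¬((F ∧ T) ∧ F)) ∧ T
  [1] F ∧ ¬((F ∧ T) ∧ F)
  [2] F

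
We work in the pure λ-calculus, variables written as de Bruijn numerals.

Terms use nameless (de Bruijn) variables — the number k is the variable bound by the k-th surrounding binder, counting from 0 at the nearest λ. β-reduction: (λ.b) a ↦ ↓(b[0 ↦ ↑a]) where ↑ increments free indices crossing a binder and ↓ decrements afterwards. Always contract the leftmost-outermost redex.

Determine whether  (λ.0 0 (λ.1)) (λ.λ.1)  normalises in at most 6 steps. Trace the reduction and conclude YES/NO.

  start: (λ.0 0 (λ.1)) (λ.λ.1)
  →1  (λ.λ.1) (λ.λ.1) (λ.λ.λ.1)
  →2  (λ.λ.λ.1) (λ.λ.λ.1)
  →3  λ.λ.1

Answer: YES — reaches normal form λ.λ.1 in 3 ≤ 6 steps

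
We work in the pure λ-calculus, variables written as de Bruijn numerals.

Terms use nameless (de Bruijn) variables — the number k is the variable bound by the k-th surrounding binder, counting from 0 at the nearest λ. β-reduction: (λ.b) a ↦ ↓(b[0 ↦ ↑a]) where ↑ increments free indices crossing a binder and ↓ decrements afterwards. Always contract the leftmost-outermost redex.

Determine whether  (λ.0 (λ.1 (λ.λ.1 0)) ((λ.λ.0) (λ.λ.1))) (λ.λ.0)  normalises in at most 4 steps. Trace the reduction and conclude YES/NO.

  start: (λ.0 (λ.1 (λ.λ.1 0)) ((λ.λ.0) (λ.λ.1))) (λ.λ.0)
  →1  (λ.λ.0) (λ.(λ.λ.0) (λ.λ.1 0)) ((λ.λ.0) (λ.λ.1))
  →2  (λ.0) ((λ.λ.0) (λ.λ.1))
  →3  (λ.λ.0) (λ.λ.1)
  →4  λ.0

Answer: YES — reaches normal form λ.0 in 4 ≤ 4 steps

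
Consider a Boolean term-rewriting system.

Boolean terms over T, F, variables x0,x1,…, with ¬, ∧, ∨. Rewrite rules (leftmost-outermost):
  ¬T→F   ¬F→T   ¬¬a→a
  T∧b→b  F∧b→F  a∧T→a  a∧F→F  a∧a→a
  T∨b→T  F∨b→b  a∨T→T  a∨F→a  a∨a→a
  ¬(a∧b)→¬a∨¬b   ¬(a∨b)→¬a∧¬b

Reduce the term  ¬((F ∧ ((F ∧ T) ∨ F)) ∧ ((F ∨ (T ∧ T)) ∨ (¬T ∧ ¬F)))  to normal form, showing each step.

  start: ¬((F ∧ ((F ∧ T) ∨ F)) ∧ ((F ∨ (T ∧ T)) ∨ (¬T ∧ ¬F)))
  [1] ¬(F ∧ ((F ∧ T) ∨ F)) ∨ ¬((F ∨ (T ∧ T)) ∨ (¬T ∧ ¬F))
  [2] (¬F ∨ ¬((F ∧ T) ∨ F)) ∨ ¬((F ∨ (T ∧ T)) ∨ (¬T ∧ ¬F))
  [3] (T ∨ ¬((F ∧ T) ∨ F)) ∨ ¬((F ∨ (T ∧ T)) ∨ (¬T ∧ ¬F))
  [4] T ∨ ¬((F ∨ (T ∧ T)) ∨ (¬T ∧ ¬F))
  [5] T

Answer: normal form = T  (in 5 steps)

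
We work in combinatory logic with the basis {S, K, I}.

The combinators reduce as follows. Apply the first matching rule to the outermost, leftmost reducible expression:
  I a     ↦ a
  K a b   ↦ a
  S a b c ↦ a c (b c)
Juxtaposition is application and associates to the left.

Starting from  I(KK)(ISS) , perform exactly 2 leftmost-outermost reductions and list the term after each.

Answer: after 2 steps: K

Working:
  start: I(KK)(ISS)
  →1  KK(ISS)
  →2  K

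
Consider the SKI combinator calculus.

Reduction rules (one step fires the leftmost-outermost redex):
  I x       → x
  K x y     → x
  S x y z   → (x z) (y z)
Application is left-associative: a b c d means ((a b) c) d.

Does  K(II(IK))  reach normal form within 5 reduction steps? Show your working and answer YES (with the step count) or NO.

  start: K(II(IK))
  step 1: K(I(IK))
  step 2: K(IK)
  step 3: KK

Answer: YES — reaches normal form KK in 3 ≤ 5 steps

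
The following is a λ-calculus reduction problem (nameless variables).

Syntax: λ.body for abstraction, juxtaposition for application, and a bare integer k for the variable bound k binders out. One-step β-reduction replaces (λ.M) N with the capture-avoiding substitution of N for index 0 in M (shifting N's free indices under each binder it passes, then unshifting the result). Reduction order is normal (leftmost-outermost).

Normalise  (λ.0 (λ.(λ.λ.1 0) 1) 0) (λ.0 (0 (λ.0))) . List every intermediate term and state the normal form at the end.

  start: (λ.0 (λ.(λ.λ.1 0) 1) 0) (λ.0 (0 (λ.0)))
  →1  (λ.0 (0 (λ.0))) (λ.(λ.λ.1 0) (λ.0 (0 (λ.0)))) (λ.0 (0 (λ.0)))
  →2  (λ.(λ.λ.1 0) (λ.0 (0 (λ.0)))) ((λ.(λ.λ.1 0) (λ.0 (0 (λ.0)))) (λ.0)) (λ.0 (0 (λ.0)))
  →3  (λ.λ.1 0) (λ.0 (0 (λ.0))) (λ.0 (0 (λ.0)))
  →4  (λ.(λ.0 (0 (λ.0))) 0) (λ.0 (0 (λ.0)))
  →5  (λ.0 (0 (λ.0))) (λ.0 (0 (λ.0)))
  →6  (λ.0 (0 (λ.0))) ((λ.0 (0 (λ.0))) (λ.0))
  →7  (λ.0 (0 (λ.0))) (λ.0) ((λ.0 (0 (λ.0))) (λ.0) (λ.0))
  →8  (λ.0) ((λ.0) (λ.0)) ((λ.0 (0 (λ.0))) (λ.0) (λ.0))
  →9  (λ.0) (λ.0) ((λ.0 (0 (λ.0))) (λ.0) (λ.0))
  →10  (λ.0) ((λ.0 (0 (λ.0))) (λ.0) (λ.0))
  →11  (λ.0 (0 (λ.0))) (λ.0) (λ.0)
  →12  (λ.0) ((λ.0) (λ.0)) (λ.0)
  →13  (λ.0) (λ.0) (λ.0)
  →14  (λ.0) (λ.0)
  →15  λ.0

Answer: normal form = λ.0  (in 15 steps)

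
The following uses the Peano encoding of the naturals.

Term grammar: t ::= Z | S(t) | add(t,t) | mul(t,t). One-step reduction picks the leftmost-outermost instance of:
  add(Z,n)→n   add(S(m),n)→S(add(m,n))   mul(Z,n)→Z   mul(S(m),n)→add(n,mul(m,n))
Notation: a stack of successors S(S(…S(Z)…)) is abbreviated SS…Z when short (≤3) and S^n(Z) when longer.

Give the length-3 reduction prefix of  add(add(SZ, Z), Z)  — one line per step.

Answer: after 3 steps: S(add(Z, Z))

Reduction:
  start: add(add(SZ, Z), Z)
  →1  add(S(add(Z, Z)), Z)
  →2  S(add(add(Z, Z), Z))
  →3  S(add(Z, Z))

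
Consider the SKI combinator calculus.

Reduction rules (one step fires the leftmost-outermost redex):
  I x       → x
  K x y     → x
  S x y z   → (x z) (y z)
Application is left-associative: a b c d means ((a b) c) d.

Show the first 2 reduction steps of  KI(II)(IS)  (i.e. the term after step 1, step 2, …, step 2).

Answer: after 2 steps: IS

Derivation:
  start: KI(II)(IS)
  →1  I(IS)
  →2  IS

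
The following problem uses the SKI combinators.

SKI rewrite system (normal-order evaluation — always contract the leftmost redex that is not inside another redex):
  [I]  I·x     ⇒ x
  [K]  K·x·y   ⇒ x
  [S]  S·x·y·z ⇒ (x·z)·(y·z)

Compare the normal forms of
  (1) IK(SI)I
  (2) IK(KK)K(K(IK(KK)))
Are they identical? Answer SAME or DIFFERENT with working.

Answer: DIFFERENT — A ⇓ SI, B ⇓ K

Derivation:
Term A:
  start: IK(SI)I
  step 1: K(SI)I
  step 2: SI

Term B:
  start: IK(KK)K(K(IK(KK)))
  step 1: K(KK)K(K(IK(KK)))
  step 2: KK(K(IK(KK)))
  step 3: K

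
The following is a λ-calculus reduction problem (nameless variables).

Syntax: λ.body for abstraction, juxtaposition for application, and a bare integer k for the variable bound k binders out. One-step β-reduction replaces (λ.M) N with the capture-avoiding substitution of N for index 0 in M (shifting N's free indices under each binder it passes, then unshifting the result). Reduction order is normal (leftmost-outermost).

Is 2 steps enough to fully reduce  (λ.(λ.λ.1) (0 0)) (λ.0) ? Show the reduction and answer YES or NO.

Answer: NO — after 2 steps the term is λ.(λ.0) (λ.0), not yet normal

Working:
  start: (λ.(λ.λ.1) (0 0)) (λ.0)
  step 1: (λ.λ.1) ((λ.0) (λ.0))
  step 2: λ.(λ.0) (λ.0)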